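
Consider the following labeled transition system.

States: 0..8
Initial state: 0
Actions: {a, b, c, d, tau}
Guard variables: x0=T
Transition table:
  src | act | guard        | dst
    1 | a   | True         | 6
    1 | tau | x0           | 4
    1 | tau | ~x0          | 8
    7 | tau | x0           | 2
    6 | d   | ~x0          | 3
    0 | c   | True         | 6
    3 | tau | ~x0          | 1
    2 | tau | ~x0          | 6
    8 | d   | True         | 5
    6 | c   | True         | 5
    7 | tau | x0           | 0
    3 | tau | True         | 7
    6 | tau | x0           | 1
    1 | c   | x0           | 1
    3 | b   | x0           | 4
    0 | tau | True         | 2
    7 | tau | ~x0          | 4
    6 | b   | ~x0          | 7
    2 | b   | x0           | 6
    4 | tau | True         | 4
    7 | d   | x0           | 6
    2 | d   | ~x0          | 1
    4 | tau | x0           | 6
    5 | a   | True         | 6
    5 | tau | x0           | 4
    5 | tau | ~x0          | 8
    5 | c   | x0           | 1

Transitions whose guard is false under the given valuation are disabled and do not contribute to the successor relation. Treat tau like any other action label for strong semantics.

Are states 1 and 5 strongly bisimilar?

Bisimulation quotient by refinement:
  π0 = {{0,1,2,3,4,5,6,7,8}}
  π1 = {{0,6},{1,5},{2},{3},{4},{7},{8}}
  π2 = {{0},{1,5},{2},{3},{4},{6},{7},{8}}
Fixed point at round 3; 8 class(es).
[1]={1,5}  [5]={1,5}

Answer: BISIMILAR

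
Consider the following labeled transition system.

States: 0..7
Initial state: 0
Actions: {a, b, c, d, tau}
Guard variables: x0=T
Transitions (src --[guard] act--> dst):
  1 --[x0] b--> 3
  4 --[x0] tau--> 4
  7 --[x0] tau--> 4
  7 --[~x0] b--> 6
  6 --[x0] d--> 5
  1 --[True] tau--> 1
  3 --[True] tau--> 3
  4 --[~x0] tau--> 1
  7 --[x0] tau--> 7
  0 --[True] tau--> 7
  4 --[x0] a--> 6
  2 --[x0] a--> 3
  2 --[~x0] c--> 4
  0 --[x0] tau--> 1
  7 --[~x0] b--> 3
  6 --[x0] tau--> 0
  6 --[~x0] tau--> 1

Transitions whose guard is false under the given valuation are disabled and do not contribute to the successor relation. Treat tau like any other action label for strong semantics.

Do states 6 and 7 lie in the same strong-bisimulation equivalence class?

Answer: NOT BISIMILAR

Working:
Compute ~ classes (split until stable):
  P[0] = {{0,1,2,3,4,5,6,7}}
  P[1] = {{0,3,7},{1},{2},{4},{5},{6}}
  P[2] = {{0},{1},{2},{3},{4},{5},{6},{7}}
stable after 3 split(s): 8 block(s)
6∈{6}, 7∈{7}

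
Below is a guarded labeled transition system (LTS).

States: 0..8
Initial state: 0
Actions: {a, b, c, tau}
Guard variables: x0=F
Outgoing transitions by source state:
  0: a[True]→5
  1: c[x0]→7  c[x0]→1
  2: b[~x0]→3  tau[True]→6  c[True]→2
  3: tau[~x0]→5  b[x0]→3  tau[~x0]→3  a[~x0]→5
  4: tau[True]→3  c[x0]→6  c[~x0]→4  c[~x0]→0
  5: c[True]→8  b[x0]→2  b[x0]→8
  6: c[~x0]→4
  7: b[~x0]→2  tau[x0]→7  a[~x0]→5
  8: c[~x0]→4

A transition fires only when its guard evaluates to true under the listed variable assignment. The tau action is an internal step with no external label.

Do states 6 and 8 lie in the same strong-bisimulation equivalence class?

Compute ~ classes (split until stable):
  P[0] = {{0,1,2,3,4,5,6,7,8}}
  P[1] = {{0},{1},{2},{3},{4},{5,6,8},{7}}
  P[2] = {{0},{1},{2},{3},{4},{5},{6,8},{7}}
8 equivalence class(es) (converged in 3)
6∈{6,8}, 8∈{6,8}

Answer: BISIMILAR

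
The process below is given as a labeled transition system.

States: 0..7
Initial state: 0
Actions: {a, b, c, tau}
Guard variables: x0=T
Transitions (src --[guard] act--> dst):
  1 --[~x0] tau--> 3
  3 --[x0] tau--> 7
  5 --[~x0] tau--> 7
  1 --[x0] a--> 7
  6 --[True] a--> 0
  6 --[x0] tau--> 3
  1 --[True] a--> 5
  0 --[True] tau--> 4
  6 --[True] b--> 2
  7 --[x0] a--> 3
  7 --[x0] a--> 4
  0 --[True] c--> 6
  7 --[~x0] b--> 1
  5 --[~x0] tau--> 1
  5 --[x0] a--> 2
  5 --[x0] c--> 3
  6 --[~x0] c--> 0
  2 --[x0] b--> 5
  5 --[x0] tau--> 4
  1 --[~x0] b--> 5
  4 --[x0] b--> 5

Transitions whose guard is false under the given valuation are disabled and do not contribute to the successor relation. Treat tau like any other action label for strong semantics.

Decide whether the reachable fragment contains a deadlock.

Reachable = {0,2,3,4,5,6,7}
  0: c→6  tau→4  [deg 2]
  2: b→5  [deg 1]
  3: tau→7  [deg 1]
  4: b→5  [deg 1]
  5: a→2  c→3  tau→4  [deg 3]
  6: a→0  b→2  tau→3  [deg 3]
  7: a→3  a→4  [deg 2]

Answer: DEADLOCK-FREE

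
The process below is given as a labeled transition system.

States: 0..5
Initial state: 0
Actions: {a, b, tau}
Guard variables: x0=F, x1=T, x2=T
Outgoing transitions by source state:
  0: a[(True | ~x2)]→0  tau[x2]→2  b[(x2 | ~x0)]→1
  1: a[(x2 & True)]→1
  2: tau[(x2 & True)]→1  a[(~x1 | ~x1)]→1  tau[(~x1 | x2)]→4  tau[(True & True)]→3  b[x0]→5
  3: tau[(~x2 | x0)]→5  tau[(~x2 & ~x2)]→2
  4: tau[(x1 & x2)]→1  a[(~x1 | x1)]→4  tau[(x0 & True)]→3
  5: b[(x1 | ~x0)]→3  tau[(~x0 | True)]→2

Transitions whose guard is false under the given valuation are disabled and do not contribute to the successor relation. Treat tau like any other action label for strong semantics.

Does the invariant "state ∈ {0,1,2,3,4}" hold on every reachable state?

Allowed set {0,1,2,3,4}
R = {0,1,2,3,4}
  0: safe
  1: safe
  2: safe
  3: safe
  4: safe

Answer: INVARIANT HOLDS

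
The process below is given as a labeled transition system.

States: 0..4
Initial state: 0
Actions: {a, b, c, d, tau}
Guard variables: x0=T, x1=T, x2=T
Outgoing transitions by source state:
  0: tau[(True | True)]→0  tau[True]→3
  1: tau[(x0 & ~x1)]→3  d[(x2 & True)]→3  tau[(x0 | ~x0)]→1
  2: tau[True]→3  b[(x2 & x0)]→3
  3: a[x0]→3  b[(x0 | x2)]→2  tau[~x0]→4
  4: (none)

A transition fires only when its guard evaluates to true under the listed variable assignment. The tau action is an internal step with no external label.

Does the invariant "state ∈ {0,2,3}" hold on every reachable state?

Allowed set {0,2,3}
Reachable = {0,2,3}
  0: safe
  2: safe
  3: safe

Answer: INVARIANT HOLDS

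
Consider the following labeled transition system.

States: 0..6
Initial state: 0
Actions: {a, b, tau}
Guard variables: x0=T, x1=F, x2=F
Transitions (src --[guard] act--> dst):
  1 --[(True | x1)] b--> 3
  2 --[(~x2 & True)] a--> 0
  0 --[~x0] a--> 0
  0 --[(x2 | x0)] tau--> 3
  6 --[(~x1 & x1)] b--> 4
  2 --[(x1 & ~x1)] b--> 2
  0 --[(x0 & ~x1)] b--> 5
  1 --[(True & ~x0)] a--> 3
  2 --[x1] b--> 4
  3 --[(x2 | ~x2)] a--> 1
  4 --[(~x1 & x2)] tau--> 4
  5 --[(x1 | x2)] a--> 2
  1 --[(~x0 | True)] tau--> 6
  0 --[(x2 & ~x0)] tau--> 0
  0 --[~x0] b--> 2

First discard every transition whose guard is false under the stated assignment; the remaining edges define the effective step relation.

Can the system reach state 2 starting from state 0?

Answer: UNREACHABLE

Trace:
Guard filter leaves 6 enabled edge(s).
depth 0: {0}
depth 1: {3,5}  cumulative {0,3,5}
depth 2: {1}  cumulative {0,1,3,5}
depth 3: {6}  cumulative {0,1,3,5,6}
Reach set: {0,1,3,5,6}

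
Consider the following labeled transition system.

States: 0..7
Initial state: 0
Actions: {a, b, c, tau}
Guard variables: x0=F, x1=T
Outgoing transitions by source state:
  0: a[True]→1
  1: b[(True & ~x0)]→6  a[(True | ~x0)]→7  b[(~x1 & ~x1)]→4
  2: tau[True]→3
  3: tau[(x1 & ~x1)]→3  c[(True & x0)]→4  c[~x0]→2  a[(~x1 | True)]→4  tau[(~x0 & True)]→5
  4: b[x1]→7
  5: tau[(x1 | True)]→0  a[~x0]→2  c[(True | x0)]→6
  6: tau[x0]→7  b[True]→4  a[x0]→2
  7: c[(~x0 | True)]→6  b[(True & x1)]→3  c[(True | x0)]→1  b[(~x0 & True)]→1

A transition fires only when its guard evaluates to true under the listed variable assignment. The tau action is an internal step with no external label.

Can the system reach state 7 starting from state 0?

Guard filter leaves 16 enabled edge(s).
depth 0: {0}
depth 1: {1}  total {0,1}
depth 2: {6,7}  total {0,1,6,7}
depth 3: {3,4}  total {0,1,3,4,6,7}
depth 4: {2,5}  total {0,1,2,3,4,5,6,7}
Reachable = {0,1,2,3,4,5,6,7}
trace reaching 7: a·a

Answer: REACHABLE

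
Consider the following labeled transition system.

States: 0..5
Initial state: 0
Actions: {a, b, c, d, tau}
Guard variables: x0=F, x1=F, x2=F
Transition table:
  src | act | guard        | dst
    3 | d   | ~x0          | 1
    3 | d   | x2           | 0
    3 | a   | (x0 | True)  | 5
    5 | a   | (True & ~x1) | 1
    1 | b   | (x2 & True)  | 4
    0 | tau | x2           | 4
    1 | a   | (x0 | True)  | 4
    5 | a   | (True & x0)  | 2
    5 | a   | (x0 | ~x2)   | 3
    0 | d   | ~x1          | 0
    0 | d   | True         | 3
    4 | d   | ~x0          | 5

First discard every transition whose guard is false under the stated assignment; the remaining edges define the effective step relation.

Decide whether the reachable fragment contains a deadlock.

Reachable = {0,1,3,4,5}
  0: d→0  d→3  [2 exit(s)]
  1: a→4  [1 exit(s)]
  3: a→5  d→1  [2 exit(s)]
  4: d→5  [1 exit(s)]
  5: a→1  a→3  [2 exit(s)]

Answer: DEADLOCK-FREE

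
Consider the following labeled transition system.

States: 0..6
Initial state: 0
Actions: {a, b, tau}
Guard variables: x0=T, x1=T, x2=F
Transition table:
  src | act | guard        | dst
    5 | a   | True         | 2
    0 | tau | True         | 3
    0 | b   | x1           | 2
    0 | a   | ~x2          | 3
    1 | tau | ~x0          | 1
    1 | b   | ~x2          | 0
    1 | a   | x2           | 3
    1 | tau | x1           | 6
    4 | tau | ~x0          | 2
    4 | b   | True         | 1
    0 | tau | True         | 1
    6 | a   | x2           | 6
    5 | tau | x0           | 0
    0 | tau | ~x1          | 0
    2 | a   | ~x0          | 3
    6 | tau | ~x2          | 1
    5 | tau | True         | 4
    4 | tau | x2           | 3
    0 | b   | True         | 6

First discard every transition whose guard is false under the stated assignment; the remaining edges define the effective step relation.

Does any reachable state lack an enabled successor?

Answer: DEADLOCK at state 2

Trace:
Reach set: {0,1,2,3,6}
  0: a→3  b→2  b→6  tau→1  tau→3  [deg 5]
  1: b→0  tau→6  [deg 2]
  2: ∅  [deadlock]
  3: ∅  [deadlock]
  6: tau→1  [deg 1]
trace reaching 2: b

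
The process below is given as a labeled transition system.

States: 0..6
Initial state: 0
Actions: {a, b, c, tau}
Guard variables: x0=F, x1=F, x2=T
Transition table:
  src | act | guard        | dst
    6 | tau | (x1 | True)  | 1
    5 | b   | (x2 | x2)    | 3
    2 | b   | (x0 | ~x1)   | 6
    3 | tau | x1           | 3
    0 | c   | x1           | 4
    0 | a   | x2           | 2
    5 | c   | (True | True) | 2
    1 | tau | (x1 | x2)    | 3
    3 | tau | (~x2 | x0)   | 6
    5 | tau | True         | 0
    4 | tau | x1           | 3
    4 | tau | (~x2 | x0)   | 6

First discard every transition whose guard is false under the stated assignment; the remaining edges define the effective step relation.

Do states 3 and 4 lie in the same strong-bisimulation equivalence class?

Answer: BISIMILAR

Trace:
Compute ~ classes (split until stable):
  π0 = {{0,1,2,3,4,5,6}}
  π1 = {{0},{1,6},{2},{3,4},{5}}
  π2 = {{0},{1},{2},{3,4},{5},{6}}
Fixed point at round 3; 6 class(es).
class of 3: {3,4}; class of 4: {3,4}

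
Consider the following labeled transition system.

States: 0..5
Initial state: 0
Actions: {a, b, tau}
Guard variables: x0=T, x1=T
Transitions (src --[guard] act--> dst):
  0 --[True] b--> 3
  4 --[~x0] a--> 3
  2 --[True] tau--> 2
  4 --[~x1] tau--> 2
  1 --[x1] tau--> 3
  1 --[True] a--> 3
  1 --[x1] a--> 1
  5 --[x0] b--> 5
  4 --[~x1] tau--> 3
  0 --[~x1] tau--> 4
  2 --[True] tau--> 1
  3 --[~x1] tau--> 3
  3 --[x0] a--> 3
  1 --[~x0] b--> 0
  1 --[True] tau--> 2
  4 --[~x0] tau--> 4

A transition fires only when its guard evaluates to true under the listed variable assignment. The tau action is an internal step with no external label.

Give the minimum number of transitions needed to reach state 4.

BFS to 4:
  depth 0: {0}
  depth 1: {3}
4 never appears.

Answer: UNREACHABLE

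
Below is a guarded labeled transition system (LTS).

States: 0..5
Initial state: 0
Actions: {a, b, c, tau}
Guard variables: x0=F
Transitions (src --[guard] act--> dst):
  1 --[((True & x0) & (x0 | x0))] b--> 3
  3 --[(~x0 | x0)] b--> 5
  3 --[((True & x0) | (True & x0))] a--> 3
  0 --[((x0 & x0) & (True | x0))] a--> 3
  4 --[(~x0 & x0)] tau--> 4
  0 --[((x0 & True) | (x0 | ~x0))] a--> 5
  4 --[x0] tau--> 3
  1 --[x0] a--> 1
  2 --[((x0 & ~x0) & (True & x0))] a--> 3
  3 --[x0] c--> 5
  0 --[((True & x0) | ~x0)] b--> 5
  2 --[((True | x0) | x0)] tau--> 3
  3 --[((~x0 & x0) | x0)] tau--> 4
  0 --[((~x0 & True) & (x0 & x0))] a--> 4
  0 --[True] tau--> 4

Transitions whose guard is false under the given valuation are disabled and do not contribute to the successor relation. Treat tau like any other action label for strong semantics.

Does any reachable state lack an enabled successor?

Answer: DEADLOCK at state 4

Trace:
R = {0,4,5}
  0: a→5  b→5  tau→4  [3 exit(s)]
  4: ∅  [STUCK]
  5: ∅  [STUCK]
trace reaching 4: tau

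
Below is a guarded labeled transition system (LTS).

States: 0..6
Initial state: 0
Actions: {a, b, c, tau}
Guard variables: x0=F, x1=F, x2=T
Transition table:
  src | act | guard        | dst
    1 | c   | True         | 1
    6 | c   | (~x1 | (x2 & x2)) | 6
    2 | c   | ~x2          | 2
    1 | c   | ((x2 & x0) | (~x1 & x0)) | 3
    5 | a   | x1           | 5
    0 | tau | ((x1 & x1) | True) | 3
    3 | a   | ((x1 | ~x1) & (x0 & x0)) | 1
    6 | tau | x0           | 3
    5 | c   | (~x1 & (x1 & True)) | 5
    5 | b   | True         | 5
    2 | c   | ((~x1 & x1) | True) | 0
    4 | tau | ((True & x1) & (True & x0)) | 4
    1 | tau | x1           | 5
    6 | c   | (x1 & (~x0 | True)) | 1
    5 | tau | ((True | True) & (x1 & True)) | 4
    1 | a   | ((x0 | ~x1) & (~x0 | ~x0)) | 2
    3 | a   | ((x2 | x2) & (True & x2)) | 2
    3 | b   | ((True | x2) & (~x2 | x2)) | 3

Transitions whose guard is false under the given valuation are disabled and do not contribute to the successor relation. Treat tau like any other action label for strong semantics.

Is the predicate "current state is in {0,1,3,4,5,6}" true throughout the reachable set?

Answer: INVARIANT VIOLATED at state 2

Trace:
Safe = {0,1,3,4,5,6}
Reach set: {0,2,3}
  0: ok
  2: ✗ unsafe
  3: ok
witness against invariant: tau·a → 2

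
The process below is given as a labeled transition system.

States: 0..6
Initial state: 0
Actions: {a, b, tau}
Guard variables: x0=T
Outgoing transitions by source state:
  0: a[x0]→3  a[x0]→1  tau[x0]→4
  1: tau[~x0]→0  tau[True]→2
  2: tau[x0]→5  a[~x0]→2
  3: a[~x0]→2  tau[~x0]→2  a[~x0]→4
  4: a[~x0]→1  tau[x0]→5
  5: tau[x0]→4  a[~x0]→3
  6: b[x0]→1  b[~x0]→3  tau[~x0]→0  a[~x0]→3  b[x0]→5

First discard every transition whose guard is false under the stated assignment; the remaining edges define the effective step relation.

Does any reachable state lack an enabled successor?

Reachable = {0,1,2,3,4,5}
  0: a→1  a→3  tau→4  [3 exit(s)]
  1: tau→2  [1 exit(s)]
  2: tau→5  [1 exit(s)]
  3: ∅  [deadlock]
  4: tau→5  [1 exit(s)]
  5: tau→4  [1 exit(s)]
Path to 3: a

Answer: DEADLOCK at state 3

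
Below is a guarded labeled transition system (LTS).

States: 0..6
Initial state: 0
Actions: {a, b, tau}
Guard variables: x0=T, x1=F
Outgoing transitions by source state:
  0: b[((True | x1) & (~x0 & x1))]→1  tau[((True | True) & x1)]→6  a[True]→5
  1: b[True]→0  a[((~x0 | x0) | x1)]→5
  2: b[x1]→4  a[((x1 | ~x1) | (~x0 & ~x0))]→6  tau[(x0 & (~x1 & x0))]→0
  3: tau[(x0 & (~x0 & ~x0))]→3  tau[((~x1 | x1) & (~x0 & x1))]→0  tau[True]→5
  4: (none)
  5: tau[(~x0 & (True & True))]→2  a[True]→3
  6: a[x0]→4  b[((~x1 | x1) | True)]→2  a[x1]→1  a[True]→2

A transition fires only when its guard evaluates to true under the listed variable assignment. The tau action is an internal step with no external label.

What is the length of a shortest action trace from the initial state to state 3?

Layered search for 3:
  L0 = {0}
  L1 = {5}
  L2 = {3}
first hit 3 at d=2 via a·a

Answer: 2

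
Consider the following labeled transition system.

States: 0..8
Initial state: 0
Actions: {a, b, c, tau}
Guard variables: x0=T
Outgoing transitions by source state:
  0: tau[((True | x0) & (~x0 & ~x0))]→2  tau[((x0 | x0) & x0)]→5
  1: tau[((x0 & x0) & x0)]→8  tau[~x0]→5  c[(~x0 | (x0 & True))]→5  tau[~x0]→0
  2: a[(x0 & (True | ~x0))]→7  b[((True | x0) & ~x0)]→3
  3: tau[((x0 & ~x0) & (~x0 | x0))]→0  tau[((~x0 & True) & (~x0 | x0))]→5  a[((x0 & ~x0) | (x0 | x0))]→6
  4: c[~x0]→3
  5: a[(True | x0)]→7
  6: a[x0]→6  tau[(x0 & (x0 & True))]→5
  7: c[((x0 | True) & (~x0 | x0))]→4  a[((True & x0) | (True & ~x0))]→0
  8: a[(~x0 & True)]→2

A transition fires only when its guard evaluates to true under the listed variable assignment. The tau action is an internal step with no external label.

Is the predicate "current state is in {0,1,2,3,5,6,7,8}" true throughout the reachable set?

Answer: INVARIANT VIOLATED at state 4

Working:
Inv-set: {0,1,2,3,5,6,7,8}
Reachable = {0,4,5,7}
  0: ok
  4: VIOLATES
  5: ok
  7: ok
witness against invariant: tau·a·c → 4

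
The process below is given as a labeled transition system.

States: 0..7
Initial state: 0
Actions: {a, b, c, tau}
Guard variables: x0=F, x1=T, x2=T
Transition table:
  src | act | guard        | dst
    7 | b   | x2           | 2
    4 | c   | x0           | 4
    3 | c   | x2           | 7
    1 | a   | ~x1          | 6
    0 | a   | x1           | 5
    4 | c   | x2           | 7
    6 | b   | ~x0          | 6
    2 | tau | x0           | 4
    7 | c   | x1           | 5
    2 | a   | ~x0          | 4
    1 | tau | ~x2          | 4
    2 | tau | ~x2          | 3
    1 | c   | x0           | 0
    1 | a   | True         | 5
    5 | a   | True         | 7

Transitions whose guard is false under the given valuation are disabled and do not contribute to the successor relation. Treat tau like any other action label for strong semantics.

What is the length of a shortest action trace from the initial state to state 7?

Answer: 2

Analysis:
BFS to 7:
  L0 = {0}
  L1 = {5}
  L2 = {7}
first hit 7 at d=2 via a·a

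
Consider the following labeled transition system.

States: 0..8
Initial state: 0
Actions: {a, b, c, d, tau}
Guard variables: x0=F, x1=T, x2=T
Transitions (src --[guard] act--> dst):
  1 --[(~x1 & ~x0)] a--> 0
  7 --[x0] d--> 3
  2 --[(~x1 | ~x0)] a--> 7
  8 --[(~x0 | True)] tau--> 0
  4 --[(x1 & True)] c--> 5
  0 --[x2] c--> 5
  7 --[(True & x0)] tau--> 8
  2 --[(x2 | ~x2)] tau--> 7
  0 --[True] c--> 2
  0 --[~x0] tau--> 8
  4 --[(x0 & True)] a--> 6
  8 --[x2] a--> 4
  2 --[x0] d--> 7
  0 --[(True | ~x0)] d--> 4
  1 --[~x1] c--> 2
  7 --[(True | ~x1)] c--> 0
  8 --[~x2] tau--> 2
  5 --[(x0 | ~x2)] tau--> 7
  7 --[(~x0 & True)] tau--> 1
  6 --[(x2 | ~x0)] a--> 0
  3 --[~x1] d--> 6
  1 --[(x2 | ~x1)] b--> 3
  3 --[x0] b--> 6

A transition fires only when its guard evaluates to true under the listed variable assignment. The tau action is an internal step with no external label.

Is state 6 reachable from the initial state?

After dropping false guards: 13 live edges.
L0 = {0}
L1 = {2,4,5,8}  now seen {0,2,4,5,8}
L2 = {7}  now seen {0,2,4,5,7,8}
L3 = {1}  now seen {0,1,2,4,5,7,8}
L4 = {3}  now seen {0,1,2,3,4,5,7,8}
Reach set: {0,1,2,3,4,5,7,8}

Answer: UNREACHABLE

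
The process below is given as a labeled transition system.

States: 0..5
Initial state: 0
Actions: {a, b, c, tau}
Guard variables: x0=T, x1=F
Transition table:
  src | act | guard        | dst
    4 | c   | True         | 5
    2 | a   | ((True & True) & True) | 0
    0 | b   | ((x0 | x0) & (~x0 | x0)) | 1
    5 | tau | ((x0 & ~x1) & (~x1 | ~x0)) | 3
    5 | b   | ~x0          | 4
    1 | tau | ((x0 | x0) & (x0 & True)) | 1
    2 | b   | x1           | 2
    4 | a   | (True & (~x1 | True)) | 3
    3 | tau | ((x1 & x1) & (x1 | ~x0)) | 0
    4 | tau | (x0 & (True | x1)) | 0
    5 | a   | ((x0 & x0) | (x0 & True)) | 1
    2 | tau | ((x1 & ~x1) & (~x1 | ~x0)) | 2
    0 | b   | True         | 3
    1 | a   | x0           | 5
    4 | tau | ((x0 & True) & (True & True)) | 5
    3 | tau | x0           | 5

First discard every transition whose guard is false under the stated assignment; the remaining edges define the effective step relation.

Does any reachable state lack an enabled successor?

Answer: DEADLOCK-FREE

Working:
R = {0,1,3,5}
  0: b→1  b→3  [deg 2]
  1: a→5  tau→1  [deg 2]
  3: tau→5  [deg 1]
  5: a→1  tau→3  [deg 2]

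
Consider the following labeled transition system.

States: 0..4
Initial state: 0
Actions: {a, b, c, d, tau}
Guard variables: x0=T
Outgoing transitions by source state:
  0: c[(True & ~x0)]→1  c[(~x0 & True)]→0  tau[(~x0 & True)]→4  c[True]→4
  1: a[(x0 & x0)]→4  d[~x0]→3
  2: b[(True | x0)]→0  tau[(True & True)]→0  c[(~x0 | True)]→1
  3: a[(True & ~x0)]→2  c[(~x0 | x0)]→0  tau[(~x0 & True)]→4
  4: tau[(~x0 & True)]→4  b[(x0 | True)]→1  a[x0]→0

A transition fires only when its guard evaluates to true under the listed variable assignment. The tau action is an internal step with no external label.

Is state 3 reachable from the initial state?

8 transition(s) survive guard evaluation.
L0 = {0}
L1 = {4}  total {0,4}
L2 = {1}  total {0,1,4}
Reach set: {0,1,4}

Answer: UNREACHABLE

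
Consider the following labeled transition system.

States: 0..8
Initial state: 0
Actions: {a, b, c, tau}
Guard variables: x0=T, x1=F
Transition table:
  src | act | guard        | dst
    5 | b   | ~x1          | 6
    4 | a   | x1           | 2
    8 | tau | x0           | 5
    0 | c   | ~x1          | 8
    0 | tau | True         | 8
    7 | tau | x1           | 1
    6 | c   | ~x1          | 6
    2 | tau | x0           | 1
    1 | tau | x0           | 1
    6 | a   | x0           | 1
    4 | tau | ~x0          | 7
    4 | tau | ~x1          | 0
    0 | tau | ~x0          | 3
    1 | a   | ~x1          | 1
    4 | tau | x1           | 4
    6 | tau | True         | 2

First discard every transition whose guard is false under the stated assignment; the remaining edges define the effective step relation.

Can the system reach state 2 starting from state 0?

Answer: REACHABLE

Trace:
11 transition(s) survive guard evaluation.
Layer 0: {0}
Layer 1: {8}  now seen {0,8}
Layer 2: {5}  now seen {0,5,8}
Layer 3: {6}  now seen {0,5,6,8}
Layer 4: {1,2}  now seen {0,1,2,5,6,8}
Reachable = {0,1,2,5,6,8}
witness 2: c·tau·b·tau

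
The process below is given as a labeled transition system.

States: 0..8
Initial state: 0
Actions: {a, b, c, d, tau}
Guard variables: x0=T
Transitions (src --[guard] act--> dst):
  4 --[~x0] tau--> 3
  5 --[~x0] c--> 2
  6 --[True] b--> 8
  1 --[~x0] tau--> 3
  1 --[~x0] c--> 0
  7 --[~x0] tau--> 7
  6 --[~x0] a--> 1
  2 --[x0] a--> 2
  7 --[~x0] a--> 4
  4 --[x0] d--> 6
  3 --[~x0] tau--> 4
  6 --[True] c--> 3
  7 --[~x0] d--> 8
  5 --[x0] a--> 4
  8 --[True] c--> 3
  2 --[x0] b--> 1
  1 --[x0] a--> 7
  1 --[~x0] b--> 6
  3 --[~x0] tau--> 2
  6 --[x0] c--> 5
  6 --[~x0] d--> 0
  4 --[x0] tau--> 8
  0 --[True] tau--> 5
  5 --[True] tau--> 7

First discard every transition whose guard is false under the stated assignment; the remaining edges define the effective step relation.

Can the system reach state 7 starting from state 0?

Answer: REACHABLE

Working:
12 transition(s) survive guard evaluation.
Layer 0: {0}
Layer 1: {5}  total {0,5}
Layer 2: {4,7}  total {0,4,5,7}
Layer 3: {6,8}  total {0,4,5,6,7,8}
Layer 4: {3}  total {0,3,4,5,6,7,8}
Reach set: {0,3,4,5,6,7,8}
Path to 7: tau·tau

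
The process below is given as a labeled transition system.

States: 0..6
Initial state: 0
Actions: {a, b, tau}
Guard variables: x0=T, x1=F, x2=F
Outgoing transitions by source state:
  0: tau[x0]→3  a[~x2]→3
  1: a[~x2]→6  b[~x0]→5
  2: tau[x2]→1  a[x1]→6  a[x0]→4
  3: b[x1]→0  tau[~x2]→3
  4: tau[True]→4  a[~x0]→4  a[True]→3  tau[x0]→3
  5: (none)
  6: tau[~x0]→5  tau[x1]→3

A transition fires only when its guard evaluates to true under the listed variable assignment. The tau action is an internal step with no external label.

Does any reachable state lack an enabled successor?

R = {0,3}
  0: a→3  tau→3  [deg 2]
  3: tau→3  [deg 1]

Answer: DEADLOCK-FREE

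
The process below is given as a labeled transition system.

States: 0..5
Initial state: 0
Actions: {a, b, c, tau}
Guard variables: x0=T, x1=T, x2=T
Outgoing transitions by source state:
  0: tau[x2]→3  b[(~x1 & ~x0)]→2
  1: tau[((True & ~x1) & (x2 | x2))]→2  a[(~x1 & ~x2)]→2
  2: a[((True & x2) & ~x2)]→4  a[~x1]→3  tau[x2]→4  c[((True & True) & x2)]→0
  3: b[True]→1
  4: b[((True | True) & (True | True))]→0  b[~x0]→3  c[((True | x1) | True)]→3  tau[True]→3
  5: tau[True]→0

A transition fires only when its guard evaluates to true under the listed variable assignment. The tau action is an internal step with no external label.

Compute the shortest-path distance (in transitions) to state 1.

Breadth-first toward 1:
  Layer 0: {0}
  Layer 1: {3}
  Layer 2: {1}
first hit 1 at d=2 via tau·b

Answer: 2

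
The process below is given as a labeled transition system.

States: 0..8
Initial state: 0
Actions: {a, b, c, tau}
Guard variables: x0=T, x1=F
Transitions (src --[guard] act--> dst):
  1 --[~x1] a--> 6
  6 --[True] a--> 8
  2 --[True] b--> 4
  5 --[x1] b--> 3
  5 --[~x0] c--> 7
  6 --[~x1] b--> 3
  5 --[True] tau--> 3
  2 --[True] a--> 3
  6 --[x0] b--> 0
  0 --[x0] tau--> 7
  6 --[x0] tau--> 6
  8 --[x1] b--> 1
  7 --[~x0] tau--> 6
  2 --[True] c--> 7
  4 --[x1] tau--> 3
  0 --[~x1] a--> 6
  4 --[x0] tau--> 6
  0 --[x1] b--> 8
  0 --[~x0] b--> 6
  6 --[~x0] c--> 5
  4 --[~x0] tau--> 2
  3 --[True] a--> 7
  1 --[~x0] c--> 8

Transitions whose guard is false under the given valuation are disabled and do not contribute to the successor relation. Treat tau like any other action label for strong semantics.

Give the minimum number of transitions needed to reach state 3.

Answer: 2

Trace:
Layered search for 3:
  L0 = {0}
  L1 = {6,7}
  L2 = {3,8}
first hit 3 at d=2 via a·b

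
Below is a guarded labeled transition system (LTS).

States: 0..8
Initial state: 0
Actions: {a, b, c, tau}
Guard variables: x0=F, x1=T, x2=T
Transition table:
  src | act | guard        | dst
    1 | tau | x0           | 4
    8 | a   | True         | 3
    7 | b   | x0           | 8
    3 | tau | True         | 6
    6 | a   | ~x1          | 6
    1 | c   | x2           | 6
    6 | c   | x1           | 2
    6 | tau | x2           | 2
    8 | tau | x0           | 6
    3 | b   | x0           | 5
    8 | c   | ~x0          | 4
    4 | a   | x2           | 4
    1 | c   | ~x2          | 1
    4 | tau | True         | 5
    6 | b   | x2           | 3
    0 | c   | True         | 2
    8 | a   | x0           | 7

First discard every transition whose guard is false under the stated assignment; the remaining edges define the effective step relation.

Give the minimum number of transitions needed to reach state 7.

Answer: UNREACHABLE

Working:
BFS to 7:
  Layer 0: {0}
  Layer 1: {2}
7 never appears.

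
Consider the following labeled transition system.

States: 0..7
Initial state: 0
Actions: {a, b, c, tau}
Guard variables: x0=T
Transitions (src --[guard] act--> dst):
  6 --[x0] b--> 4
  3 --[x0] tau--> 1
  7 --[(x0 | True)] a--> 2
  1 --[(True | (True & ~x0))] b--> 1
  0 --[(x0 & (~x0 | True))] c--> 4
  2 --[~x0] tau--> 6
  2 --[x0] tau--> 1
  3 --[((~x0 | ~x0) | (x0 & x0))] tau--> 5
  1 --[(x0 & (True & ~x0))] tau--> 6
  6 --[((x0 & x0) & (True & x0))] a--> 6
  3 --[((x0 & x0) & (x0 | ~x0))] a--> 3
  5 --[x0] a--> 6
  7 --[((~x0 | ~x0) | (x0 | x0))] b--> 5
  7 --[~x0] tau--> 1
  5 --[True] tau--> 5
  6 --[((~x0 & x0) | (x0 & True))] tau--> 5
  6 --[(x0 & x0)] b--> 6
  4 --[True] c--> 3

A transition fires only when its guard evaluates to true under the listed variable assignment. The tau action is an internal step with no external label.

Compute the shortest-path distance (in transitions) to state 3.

Layered search for 3:
  depth 0: {0}
  depth 1: {4}
  depth 2: {3}
3 enters at depth 2; path c·c

Answer: 2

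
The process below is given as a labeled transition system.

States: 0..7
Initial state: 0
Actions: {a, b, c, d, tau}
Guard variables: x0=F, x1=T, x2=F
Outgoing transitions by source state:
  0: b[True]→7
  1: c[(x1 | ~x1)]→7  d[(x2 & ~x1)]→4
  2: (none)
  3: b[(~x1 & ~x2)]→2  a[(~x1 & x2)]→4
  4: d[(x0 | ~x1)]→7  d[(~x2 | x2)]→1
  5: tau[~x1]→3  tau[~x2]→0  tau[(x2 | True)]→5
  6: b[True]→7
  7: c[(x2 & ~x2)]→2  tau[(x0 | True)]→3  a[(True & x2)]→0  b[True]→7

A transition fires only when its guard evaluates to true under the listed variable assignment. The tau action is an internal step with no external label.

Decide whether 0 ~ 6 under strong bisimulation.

Bisimulation quotient by refinement:
  π0 = {{0,1,2,3,4,5,6,7}}
  π1 = {{0,6},{1},{2,3},{4},{5},{7}}
6 equivalence class(es) (converged in 2)
class of 0: {0,6}; class of 6: {0,6}

Answer: BISIMILAR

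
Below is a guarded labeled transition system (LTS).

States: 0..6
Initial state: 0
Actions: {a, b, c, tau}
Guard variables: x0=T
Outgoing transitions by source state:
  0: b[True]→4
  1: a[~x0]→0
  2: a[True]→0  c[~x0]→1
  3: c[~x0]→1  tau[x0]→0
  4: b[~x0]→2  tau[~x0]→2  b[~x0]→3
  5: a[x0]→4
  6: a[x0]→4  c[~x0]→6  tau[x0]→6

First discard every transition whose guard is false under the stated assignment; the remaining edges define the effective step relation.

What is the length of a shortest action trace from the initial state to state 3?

BFS to 3:
  depth 0: {0}
  depth 1: {4}
3 never appears.

Answer: UNREACHABLE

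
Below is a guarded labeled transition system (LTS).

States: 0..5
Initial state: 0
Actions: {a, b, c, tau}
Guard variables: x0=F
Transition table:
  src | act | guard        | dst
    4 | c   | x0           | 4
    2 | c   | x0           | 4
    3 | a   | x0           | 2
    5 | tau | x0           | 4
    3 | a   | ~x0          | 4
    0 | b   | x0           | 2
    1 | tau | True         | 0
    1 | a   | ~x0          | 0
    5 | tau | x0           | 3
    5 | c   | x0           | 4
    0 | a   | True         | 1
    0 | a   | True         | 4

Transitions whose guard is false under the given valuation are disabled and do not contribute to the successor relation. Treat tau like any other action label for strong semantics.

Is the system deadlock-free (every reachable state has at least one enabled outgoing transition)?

Reachable = {0,1,4}
  0: a→1  a→4  [2 exit(s)]
  1: a→0  tau→0  [2 exit(s)]
  4: ∅  [deadlock]
trace reaching 4: a

Answer: DEADLOCK at state 4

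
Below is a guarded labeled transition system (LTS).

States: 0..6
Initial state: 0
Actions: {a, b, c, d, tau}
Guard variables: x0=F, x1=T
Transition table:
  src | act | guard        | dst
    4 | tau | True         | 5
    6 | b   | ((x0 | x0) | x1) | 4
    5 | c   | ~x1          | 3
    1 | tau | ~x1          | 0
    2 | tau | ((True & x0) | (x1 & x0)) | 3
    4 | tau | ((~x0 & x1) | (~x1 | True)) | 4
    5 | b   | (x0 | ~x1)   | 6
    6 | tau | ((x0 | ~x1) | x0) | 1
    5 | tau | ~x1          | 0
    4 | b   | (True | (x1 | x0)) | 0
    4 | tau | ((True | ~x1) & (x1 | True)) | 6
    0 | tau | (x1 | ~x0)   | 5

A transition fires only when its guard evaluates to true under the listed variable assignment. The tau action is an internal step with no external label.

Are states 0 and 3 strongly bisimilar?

Bisimulation quotient by refinement:
  P[0] = {{0,1,2,3,4,5,6}}
  P[1] = {{0},{1,2,3,5},{4},{6}}
Fixed point at round 2; 4 class(es).
class of 0: {0}; class of 3: {1,2,3,5}

Answer: NOT BISIMILAR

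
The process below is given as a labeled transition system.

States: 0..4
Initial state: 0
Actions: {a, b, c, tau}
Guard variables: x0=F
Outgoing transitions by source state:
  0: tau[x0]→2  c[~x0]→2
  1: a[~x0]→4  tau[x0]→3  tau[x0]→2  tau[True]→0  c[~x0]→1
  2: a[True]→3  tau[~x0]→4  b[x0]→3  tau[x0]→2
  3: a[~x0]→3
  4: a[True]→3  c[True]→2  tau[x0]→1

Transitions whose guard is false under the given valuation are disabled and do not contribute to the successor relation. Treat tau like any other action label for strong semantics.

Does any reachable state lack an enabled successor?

Answer: DEADLOCK-FREE

Working:
R = {0,2,3,4}
  0: c→2  [1 out]
  2: a→3  tau→4  [2 out]
  3: a→3  [1 out]
  4: a→3  c→2  [2 out]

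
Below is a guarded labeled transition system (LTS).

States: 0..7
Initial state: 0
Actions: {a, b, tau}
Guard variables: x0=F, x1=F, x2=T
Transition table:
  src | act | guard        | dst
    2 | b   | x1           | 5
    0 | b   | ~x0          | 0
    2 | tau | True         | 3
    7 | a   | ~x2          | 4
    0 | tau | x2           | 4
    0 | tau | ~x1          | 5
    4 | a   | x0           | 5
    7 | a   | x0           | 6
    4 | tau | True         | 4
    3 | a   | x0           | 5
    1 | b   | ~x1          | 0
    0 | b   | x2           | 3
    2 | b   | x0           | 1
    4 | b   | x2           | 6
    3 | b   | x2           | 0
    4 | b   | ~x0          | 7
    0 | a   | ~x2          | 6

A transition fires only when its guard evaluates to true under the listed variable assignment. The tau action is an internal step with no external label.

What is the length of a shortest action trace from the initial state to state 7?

Answer: 2

Trace:
Breadth-first toward 7:
  depth 0: {0}
  depth 1: {3,4,5}
  depth 2: {6,7}
7 enters at depth 2; path tau·b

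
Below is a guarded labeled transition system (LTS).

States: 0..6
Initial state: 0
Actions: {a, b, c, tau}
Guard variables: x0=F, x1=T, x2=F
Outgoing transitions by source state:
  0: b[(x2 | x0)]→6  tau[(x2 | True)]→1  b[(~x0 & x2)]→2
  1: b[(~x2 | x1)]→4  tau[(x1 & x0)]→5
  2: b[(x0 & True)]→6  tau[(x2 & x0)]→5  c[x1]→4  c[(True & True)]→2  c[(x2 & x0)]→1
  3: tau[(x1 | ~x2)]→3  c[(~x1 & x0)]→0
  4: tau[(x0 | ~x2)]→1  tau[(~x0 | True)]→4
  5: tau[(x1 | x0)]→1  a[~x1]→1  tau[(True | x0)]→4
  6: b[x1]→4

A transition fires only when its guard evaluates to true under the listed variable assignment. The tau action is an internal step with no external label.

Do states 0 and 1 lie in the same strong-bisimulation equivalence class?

Answer: NOT BISIMILAR

Analysis:
Refine partition for ~:
  P[0] = {{0,1,2,3,4,5,6}}
  P[1] = {{0,3,4,5},{1,6},{2}}
  P[2] = {{0},{1,6},{2},{3},{4,5}}
stable after 3 split(s): 5 block(s)
0∈{0}, 1∈{1,6}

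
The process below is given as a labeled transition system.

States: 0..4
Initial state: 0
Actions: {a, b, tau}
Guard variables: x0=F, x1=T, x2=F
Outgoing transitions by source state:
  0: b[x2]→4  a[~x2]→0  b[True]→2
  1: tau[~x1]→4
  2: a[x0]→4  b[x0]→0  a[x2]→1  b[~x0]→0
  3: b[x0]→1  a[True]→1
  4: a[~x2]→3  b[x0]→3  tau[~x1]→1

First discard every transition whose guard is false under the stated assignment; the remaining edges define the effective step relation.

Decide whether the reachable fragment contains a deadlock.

Reach set: {0,2}
  0: a→0  b→2  [deg 2]
  2: b→0  [deg 1]

Answer: DEADLOCK-FREE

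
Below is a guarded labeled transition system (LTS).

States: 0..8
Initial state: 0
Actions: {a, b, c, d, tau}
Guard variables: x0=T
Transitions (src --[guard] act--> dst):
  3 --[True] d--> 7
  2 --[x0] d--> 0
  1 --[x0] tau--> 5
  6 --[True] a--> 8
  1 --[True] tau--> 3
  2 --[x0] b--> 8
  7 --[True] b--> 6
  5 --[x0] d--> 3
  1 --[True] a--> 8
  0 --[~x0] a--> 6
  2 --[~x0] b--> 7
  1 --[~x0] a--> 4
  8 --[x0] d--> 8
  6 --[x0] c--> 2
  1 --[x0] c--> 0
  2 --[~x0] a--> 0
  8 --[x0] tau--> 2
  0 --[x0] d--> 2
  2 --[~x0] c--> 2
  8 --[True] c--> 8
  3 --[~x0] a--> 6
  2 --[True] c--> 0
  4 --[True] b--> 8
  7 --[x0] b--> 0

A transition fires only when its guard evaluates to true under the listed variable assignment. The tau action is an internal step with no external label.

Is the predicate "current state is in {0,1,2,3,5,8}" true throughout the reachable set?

Answer: INVARIANT HOLDS

Trace:
Inv-set: {0,1,2,3,5,8}
Reach set: {0,2,8}
  0: safe
  2: safe
  8: safe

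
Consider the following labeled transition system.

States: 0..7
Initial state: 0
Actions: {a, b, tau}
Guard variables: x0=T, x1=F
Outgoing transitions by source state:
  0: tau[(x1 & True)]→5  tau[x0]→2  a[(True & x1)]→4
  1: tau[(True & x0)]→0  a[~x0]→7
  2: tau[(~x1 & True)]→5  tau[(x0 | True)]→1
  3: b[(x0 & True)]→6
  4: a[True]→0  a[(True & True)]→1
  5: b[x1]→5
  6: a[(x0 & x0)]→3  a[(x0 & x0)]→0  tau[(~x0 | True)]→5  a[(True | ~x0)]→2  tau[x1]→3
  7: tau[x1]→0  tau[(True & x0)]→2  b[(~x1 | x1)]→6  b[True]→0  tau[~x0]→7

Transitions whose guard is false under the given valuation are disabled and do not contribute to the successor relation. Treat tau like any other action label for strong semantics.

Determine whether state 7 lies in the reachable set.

Answer: UNREACHABLE

Working:
Guard filter leaves 14 enabled edge(s).
Layer 0: {0}
Layer 1: {2}  total {0,2}
Layer 2: {1,5}  total {0,1,2,5}
Reach set: {0,1,2,5}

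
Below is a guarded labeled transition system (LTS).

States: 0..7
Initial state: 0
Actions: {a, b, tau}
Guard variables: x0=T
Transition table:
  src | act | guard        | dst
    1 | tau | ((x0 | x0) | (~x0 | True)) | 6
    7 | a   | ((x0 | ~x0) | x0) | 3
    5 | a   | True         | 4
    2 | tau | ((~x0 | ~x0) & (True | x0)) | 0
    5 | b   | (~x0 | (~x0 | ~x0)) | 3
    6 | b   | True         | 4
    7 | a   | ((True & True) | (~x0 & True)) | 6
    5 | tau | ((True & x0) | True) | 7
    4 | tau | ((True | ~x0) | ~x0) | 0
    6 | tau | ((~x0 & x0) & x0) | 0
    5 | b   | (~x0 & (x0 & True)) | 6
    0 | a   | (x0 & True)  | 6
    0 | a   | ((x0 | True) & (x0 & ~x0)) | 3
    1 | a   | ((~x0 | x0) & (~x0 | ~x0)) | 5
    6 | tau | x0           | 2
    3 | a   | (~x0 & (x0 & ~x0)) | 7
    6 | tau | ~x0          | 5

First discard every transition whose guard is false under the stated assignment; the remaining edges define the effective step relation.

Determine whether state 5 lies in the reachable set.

9 transition(s) survive guard evaluation.
L0 = {0}
L1 = {6}  total {0,6}
L2 = {2,4}  total {0,2,4,6}
R = {0,2,4,6}

Answer: UNREACHABLE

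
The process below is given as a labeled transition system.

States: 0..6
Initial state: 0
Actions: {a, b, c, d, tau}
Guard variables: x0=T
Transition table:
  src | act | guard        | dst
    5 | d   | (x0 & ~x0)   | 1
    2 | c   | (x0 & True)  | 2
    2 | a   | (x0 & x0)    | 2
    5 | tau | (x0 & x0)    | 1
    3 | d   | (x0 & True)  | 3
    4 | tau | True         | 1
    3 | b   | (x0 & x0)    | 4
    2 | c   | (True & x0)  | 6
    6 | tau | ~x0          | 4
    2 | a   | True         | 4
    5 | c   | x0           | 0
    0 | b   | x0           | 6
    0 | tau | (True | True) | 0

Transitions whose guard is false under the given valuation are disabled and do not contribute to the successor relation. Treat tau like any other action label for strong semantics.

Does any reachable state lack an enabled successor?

Answer: DEADLOCK at state 6

Working:
Reachable = {0,6}
  0: b→6  tau→0  [deg 2]
  6: ∅  [deadlock]
witness 6: b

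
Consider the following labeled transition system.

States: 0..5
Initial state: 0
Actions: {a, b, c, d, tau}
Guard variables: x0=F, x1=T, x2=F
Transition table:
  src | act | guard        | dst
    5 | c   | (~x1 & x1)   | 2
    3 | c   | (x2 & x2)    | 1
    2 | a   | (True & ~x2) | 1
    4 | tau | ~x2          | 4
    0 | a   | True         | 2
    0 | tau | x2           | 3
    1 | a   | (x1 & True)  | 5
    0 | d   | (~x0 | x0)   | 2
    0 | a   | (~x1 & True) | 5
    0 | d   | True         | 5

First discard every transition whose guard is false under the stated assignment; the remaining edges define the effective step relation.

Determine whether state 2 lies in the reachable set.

After dropping false guards: 6 live edges.
depth 0: {0}
depth 1: {2,5}  now seen {0,2,5}
depth 2: {1}  now seen {0,1,2,5}
R = {0,1,2,5}
witness 2: a

Answer: REACHABLE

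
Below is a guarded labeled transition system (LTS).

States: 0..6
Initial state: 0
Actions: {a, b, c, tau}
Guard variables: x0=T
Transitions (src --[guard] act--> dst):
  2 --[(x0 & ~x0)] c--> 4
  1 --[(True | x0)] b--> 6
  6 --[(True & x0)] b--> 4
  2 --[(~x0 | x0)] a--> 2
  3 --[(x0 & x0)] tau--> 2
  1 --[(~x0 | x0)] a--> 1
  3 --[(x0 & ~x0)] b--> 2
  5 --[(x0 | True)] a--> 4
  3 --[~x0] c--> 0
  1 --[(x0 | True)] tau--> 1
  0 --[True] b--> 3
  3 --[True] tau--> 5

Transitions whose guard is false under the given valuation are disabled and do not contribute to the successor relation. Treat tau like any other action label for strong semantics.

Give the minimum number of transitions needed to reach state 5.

Answer: 2

Working:
Layered search for 5:
  L0 = {0}
  L1 = {3}
  L2 = {2,5}
first hit 5 at d=2 via b·tau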